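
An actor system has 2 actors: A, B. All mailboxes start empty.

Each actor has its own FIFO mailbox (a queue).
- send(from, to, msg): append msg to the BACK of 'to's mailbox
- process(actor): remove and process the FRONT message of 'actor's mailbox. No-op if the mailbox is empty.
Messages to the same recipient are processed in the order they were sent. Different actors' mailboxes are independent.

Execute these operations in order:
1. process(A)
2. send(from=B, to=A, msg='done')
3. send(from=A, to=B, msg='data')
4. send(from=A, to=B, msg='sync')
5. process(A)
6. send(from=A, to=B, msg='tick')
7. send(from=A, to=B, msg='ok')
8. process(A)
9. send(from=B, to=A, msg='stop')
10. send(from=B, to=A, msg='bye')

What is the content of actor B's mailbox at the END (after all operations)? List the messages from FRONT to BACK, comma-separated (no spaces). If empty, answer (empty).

After 1 (process(A)): A:[] B:[]
After 2 (send(from=B, to=A, msg='done')): A:[done] B:[]
After 3 (send(from=A, to=B, msg='data')): A:[done] B:[data]
After 4 (send(from=A, to=B, msg='sync')): A:[done] B:[data,sync]
After 5 (process(A)): A:[] B:[data,sync]
After 6 (send(from=A, to=B, msg='tick')): A:[] B:[data,sync,tick]
After 7 (send(from=A, to=B, msg='ok')): A:[] B:[data,sync,tick,ok]
After 8 (process(A)): A:[] B:[data,sync,tick,ok]
After 9 (send(from=B, to=A, msg='stop')): A:[stop] B:[data,sync,tick,ok]
After 10 (send(from=B, to=A, msg='bye')): A:[stop,bye] B:[data,sync,tick,ok]

Answer: data,sync,tick,ok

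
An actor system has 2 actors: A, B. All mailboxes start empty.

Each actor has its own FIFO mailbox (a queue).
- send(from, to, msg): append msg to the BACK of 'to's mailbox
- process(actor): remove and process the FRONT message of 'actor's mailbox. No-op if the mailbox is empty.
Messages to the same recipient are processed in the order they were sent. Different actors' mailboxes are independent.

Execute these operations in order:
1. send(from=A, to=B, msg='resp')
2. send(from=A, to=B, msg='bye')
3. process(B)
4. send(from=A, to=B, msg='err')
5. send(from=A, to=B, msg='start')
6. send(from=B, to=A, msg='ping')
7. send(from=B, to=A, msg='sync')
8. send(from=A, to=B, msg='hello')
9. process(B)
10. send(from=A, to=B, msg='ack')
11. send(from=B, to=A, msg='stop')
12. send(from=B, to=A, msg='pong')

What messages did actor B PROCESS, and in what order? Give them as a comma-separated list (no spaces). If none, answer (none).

Answer: resp,bye

Derivation:
After 1 (send(from=A, to=B, msg='resp')): A:[] B:[resp]
After 2 (send(from=A, to=B, msg='bye')): A:[] B:[resp,bye]
After 3 (process(B)): A:[] B:[bye]
After 4 (send(from=A, to=B, msg='err')): A:[] B:[bye,err]
After 5 (send(from=A, to=B, msg='start')): A:[] B:[bye,err,start]
After 6 (send(from=B, to=A, msg='ping')): A:[ping] B:[bye,err,start]
After 7 (send(from=B, to=A, msg='sync')): A:[ping,sync] B:[bye,err,start]
After 8 (send(from=A, to=B, msg='hello')): A:[ping,sync] B:[bye,err,start,hello]
After 9 (process(B)): A:[ping,sync] B:[err,start,hello]
After 10 (send(from=A, to=B, msg='ack')): A:[ping,sync] B:[err,start,hello,ack]
After 11 (send(from=B, to=A, msg='stop')): A:[ping,sync,stop] B:[err,start,hello,ack]
After 12 (send(from=B, to=A, msg='pong')): A:[ping,sync,stop,pong] B:[err,start,hello,ack]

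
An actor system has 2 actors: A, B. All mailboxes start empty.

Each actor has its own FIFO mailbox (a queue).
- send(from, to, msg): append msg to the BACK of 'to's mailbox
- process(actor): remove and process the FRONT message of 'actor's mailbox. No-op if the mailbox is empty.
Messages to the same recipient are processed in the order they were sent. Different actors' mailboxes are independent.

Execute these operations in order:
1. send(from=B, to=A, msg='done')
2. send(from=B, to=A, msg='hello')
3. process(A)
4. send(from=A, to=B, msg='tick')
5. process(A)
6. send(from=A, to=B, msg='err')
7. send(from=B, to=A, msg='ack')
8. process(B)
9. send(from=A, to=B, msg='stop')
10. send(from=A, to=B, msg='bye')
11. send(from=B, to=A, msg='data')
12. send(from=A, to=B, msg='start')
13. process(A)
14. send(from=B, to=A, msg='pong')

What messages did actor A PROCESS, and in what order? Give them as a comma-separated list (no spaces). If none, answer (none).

Answer: done,hello,ack

Derivation:
After 1 (send(from=B, to=A, msg='done')): A:[done] B:[]
After 2 (send(from=B, to=A, msg='hello')): A:[done,hello] B:[]
After 3 (process(A)): A:[hello] B:[]
After 4 (send(from=A, to=B, msg='tick')): A:[hello] B:[tick]
After 5 (process(A)): A:[] B:[tick]
After 6 (send(from=A, to=B, msg='err')): A:[] B:[tick,err]
After 7 (send(from=B, to=A, msg='ack')): A:[ack] B:[tick,err]
After 8 (process(B)): A:[ack] B:[err]
After 9 (send(from=A, to=B, msg='stop')): A:[ack] B:[err,stop]
After 10 (send(from=A, to=B, msg='bye')): A:[ack] B:[err,stop,bye]
After 11 (send(from=B, to=A, msg='data')): A:[ack,data] B:[err,stop,bye]
After 12 (send(from=A, to=B, msg='start')): A:[ack,data] B:[err,stop,bye,start]
After 13 (process(A)): A:[data] B:[err,stop,bye,start]
After 14 (send(from=B, to=A, msg='pong')): A:[data,pong] B:[err,stop,bye,start]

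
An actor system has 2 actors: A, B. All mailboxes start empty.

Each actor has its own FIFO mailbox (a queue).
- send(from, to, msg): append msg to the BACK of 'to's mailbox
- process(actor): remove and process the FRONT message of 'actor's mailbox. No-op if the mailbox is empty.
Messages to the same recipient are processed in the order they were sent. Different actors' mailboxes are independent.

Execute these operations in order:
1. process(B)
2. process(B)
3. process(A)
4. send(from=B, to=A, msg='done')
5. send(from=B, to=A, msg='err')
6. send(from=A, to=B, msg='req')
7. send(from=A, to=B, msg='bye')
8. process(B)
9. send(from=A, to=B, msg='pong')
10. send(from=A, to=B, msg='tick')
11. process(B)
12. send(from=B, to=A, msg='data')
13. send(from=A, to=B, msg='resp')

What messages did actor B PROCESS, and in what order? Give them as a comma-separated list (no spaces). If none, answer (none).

Answer: req,bye

Derivation:
After 1 (process(B)): A:[] B:[]
After 2 (process(B)): A:[] B:[]
After 3 (process(A)): A:[] B:[]
After 4 (send(from=B, to=A, msg='done')): A:[done] B:[]
After 5 (send(from=B, to=A, msg='err')): A:[done,err] B:[]
After 6 (send(from=A, to=B, msg='req')): A:[done,err] B:[req]
After 7 (send(from=A, to=B, msg='bye')): A:[done,err] B:[req,bye]
After 8 (process(B)): A:[done,err] B:[bye]
After 9 (send(from=A, to=B, msg='pong')): A:[done,err] B:[bye,pong]
After 10 (send(from=A, to=B, msg='tick')): A:[done,err] B:[bye,pong,tick]
After 11 (process(B)): A:[done,err] B:[pong,tick]
After 12 (send(from=B, to=A, msg='data')): A:[done,err,data] B:[pong,tick]
After 13 (send(from=A, to=B, msg='resp')): A:[done,err,data] B:[pong,tick,resp]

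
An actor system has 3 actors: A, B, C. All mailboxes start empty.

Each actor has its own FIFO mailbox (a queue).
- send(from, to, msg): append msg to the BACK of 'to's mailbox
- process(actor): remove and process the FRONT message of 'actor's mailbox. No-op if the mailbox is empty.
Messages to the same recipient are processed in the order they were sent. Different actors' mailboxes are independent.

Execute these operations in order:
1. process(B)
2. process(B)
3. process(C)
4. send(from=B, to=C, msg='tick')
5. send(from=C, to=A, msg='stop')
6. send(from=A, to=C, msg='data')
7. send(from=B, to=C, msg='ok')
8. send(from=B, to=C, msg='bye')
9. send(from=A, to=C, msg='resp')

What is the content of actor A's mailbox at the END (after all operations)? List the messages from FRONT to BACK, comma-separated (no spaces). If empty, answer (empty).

Answer: stop

Derivation:
After 1 (process(B)): A:[] B:[] C:[]
After 2 (process(B)): A:[] B:[] C:[]
After 3 (process(C)): A:[] B:[] C:[]
After 4 (send(from=B, to=C, msg='tick')): A:[] B:[] C:[tick]
After 5 (send(from=C, to=A, msg='stop')): A:[stop] B:[] C:[tick]
After 6 (send(from=A, to=C, msg='data')): A:[stop] B:[] C:[tick,data]
After 7 (send(from=B, to=C, msg='ok')): A:[stop] B:[] C:[tick,data,ok]
After 8 (send(from=B, to=C, msg='bye')): A:[stop] B:[] C:[tick,data,ok,bye]
After 9 (send(from=A, to=C, msg='resp')): A:[stop] B:[] C:[tick,data,ok,bye,resp]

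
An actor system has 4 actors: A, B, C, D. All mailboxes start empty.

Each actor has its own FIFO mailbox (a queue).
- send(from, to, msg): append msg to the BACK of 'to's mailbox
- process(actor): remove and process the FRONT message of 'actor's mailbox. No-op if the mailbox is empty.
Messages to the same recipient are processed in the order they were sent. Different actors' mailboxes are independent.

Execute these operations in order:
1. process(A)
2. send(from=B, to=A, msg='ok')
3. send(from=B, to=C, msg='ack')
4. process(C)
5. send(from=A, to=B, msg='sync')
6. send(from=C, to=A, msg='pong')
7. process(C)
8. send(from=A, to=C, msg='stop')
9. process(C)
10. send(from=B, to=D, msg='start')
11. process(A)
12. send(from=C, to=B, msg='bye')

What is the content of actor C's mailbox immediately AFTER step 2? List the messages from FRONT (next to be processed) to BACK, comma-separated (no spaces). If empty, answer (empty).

After 1 (process(A)): A:[] B:[] C:[] D:[]
After 2 (send(from=B, to=A, msg='ok')): A:[ok] B:[] C:[] D:[]

(empty)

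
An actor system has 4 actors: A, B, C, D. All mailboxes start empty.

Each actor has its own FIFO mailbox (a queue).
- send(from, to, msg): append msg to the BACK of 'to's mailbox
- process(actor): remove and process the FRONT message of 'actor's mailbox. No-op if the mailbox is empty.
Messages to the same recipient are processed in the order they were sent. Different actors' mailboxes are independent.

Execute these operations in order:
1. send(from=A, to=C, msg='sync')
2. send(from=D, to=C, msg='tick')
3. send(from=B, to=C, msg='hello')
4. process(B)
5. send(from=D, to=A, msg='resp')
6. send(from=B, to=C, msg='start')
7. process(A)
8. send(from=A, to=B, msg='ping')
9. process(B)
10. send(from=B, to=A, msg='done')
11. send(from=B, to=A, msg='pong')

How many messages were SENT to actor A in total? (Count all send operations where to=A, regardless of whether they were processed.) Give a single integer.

After 1 (send(from=A, to=C, msg='sync')): A:[] B:[] C:[sync] D:[]
After 2 (send(from=D, to=C, msg='tick')): A:[] B:[] C:[sync,tick] D:[]
After 3 (send(from=B, to=C, msg='hello')): A:[] B:[] C:[sync,tick,hello] D:[]
After 4 (process(B)): A:[] B:[] C:[sync,tick,hello] D:[]
After 5 (send(from=D, to=A, msg='resp')): A:[resp] B:[] C:[sync,tick,hello] D:[]
After 6 (send(from=B, to=C, msg='start')): A:[resp] B:[] C:[sync,tick,hello,start] D:[]
After 7 (process(A)): A:[] B:[] C:[sync,tick,hello,start] D:[]
After 8 (send(from=A, to=B, msg='ping')): A:[] B:[ping] C:[sync,tick,hello,start] D:[]
After 9 (process(B)): A:[] B:[] C:[sync,tick,hello,start] D:[]
After 10 (send(from=B, to=A, msg='done')): A:[done] B:[] C:[sync,tick,hello,start] D:[]
After 11 (send(from=B, to=A, msg='pong')): A:[done,pong] B:[] C:[sync,tick,hello,start] D:[]

Answer: 3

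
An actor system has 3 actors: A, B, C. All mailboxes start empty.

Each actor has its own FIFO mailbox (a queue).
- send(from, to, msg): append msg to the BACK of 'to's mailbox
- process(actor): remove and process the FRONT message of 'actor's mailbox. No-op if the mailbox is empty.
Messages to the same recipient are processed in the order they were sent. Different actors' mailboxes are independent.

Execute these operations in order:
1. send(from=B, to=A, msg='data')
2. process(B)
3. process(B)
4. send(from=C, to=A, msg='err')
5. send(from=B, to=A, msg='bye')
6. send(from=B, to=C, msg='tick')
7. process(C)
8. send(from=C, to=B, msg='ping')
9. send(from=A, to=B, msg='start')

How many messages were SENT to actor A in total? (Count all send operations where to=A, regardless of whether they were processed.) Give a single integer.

Answer: 3

Derivation:
After 1 (send(from=B, to=A, msg='data')): A:[data] B:[] C:[]
After 2 (process(B)): A:[data] B:[] C:[]
After 3 (process(B)): A:[data] B:[] C:[]
After 4 (send(from=C, to=A, msg='err')): A:[data,err] B:[] C:[]
After 5 (send(from=B, to=A, msg='bye')): A:[data,err,bye] B:[] C:[]
After 6 (send(from=B, to=C, msg='tick')): A:[data,err,bye] B:[] C:[tick]
After 7 (process(C)): A:[data,err,bye] B:[] C:[]
After 8 (send(from=C, to=B, msg='ping')): A:[data,err,bye] B:[ping] C:[]
After 9 (send(from=A, to=B, msg='start')): A:[data,err,bye] B:[ping,start] C:[]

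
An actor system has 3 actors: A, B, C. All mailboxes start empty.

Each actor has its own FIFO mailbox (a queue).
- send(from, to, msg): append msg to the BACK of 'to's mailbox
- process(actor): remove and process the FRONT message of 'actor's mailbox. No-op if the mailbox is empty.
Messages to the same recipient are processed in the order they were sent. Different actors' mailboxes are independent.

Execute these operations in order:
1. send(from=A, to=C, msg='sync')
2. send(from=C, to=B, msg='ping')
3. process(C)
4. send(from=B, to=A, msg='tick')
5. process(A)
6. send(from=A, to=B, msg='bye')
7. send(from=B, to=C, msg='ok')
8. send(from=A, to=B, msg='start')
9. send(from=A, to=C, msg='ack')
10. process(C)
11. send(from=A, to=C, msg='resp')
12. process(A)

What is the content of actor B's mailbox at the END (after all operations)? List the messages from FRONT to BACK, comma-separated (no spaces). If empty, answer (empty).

Answer: ping,bye,start

Derivation:
After 1 (send(from=A, to=C, msg='sync')): A:[] B:[] C:[sync]
After 2 (send(from=C, to=B, msg='ping')): A:[] B:[ping] C:[sync]
After 3 (process(C)): A:[] B:[ping] C:[]
After 4 (send(from=B, to=A, msg='tick')): A:[tick] B:[ping] C:[]
After 5 (process(A)): A:[] B:[ping] C:[]
After 6 (send(from=A, to=B, msg='bye')): A:[] B:[ping,bye] C:[]
After 7 (send(from=B, to=C, msg='ok')): A:[] B:[ping,bye] C:[ok]
After 8 (send(from=A, to=B, msg='start')): A:[] B:[ping,bye,start] C:[ok]
After 9 (send(from=A, to=C, msg='ack')): A:[] B:[ping,bye,start] C:[ok,ack]
After 10 (process(C)): A:[] B:[ping,bye,start] C:[ack]
After 11 (send(from=A, to=C, msg='resp')): A:[] B:[ping,bye,start] C:[ack,resp]
After 12 (process(A)): A:[] B:[ping,bye,start] C:[ack,resp]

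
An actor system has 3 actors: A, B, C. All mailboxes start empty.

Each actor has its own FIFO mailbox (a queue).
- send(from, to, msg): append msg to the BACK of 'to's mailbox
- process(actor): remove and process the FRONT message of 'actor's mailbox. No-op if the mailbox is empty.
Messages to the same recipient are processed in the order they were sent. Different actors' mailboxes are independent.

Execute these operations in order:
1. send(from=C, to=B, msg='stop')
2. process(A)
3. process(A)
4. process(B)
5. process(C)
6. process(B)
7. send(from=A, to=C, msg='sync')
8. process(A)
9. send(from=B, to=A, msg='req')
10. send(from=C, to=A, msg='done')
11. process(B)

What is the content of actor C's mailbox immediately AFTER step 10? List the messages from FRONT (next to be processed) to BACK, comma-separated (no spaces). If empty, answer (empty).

After 1 (send(from=C, to=B, msg='stop')): A:[] B:[stop] C:[]
After 2 (process(A)): A:[] B:[stop] C:[]
After 3 (process(A)): A:[] B:[stop] C:[]
After 4 (process(B)): A:[] B:[] C:[]
After 5 (process(C)): A:[] B:[] C:[]
After 6 (process(B)): A:[] B:[] C:[]
After 7 (send(from=A, to=C, msg='sync')): A:[] B:[] C:[sync]
After 8 (process(A)): A:[] B:[] C:[sync]
After 9 (send(from=B, to=A, msg='req')): A:[req] B:[] C:[sync]
After 10 (send(from=C, to=A, msg='done')): A:[req,done] B:[] C:[sync]

sync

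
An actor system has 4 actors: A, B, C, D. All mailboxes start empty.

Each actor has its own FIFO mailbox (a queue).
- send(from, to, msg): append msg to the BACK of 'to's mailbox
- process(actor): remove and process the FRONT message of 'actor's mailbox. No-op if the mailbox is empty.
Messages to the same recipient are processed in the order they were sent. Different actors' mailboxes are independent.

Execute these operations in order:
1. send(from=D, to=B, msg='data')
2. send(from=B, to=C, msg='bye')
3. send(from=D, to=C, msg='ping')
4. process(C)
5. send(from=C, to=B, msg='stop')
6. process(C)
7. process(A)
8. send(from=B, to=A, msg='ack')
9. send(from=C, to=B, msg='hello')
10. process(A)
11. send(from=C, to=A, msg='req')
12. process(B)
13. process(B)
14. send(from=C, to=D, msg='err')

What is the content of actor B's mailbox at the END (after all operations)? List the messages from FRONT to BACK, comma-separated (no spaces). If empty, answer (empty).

After 1 (send(from=D, to=B, msg='data')): A:[] B:[data] C:[] D:[]
After 2 (send(from=B, to=C, msg='bye')): A:[] B:[data] C:[bye] D:[]
After 3 (send(from=D, to=C, msg='ping')): A:[] B:[data] C:[bye,ping] D:[]
After 4 (process(C)): A:[] B:[data] C:[ping] D:[]
After 5 (send(from=C, to=B, msg='stop')): A:[] B:[data,stop] C:[ping] D:[]
After 6 (process(C)): A:[] B:[data,stop] C:[] D:[]
After 7 (process(A)): A:[] B:[data,stop] C:[] D:[]
After 8 (send(from=B, to=A, msg='ack')): A:[ack] B:[data,stop] C:[] D:[]
After 9 (send(from=C, to=B, msg='hello')): A:[ack] B:[data,stop,hello] C:[] D:[]
After 10 (process(A)): A:[] B:[data,stop,hello] C:[] D:[]
After 11 (send(from=C, to=A, msg='req')): A:[req] B:[data,stop,hello] C:[] D:[]
After 12 (process(B)): A:[req] B:[stop,hello] C:[] D:[]
After 13 (process(B)): A:[req] B:[hello] C:[] D:[]
After 14 (send(from=C, to=D, msg='err')): A:[req] B:[hello] C:[] D:[err]

Answer: hello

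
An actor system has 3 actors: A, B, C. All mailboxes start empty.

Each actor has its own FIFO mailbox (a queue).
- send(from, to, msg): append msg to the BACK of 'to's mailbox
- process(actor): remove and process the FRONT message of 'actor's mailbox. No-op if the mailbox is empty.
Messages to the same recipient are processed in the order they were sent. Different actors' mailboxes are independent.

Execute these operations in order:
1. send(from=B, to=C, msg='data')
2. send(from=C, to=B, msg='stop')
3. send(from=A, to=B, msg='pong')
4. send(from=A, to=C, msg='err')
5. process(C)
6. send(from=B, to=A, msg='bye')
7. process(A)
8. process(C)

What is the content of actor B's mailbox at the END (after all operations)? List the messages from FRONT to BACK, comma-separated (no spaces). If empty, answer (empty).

Answer: stop,pong

Derivation:
After 1 (send(from=B, to=C, msg='data')): A:[] B:[] C:[data]
After 2 (send(from=C, to=B, msg='stop')): A:[] B:[stop] C:[data]
After 3 (send(from=A, to=B, msg='pong')): A:[] B:[stop,pong] C:[data]
After 4 (send(from=A, to=C, msg='err')): A:[] B:[stop,pong] C:[data,err]
After 5 (process(C)): A:[] B:[stop,pong] C:[err]
After 6 (send(from=B, to=A, msg='bye')): A:[bye] B:[stop,pong] C:[err]
After 7 (process(A)): A:[] B:[stop,pong] C:[err]
After 8 (process(C)): A:[] B:[stop,pong] C:[]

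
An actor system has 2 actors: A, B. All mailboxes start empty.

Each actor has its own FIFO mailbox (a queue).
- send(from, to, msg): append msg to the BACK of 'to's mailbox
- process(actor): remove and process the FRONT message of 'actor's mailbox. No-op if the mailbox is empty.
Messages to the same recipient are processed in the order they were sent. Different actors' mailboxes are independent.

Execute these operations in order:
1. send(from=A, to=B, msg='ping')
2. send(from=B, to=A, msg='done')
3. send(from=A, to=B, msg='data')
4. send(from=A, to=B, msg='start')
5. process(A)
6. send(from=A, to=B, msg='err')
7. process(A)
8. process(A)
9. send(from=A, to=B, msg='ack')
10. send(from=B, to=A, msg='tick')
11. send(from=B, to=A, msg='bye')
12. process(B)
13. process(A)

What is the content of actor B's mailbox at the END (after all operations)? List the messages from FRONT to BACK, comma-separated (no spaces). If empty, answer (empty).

Answer: data,start,err,ack

Derivation:
After 1 (send(from=A, to=B, msg='ping')): A:[] B:[ping]
After 2 (send(from=B, to=A, msg='done')): A:[done] B:[ping]
After 3 (send(from=A, to=B, msg='data')): A:[done] B:[ping,data]
After 4 (send(from=A, to=B, msg='start')): A:[done] B:[ping,data,start]
After 5 (process(A)): A:[] B:[ping,data,start]
After 6 (send(from=A, to=B, msg='err')): A:[] B:[ping,data,start,err]
After 7 (process(A)): A:[] B:[ping,data,start,err]
After 8 (process(A)): A:[] B:[ping,data,start,err]
After 9 (send(from=A, to=B, msg='ack')): A:[] B:[ping,data,start,err,ack]
After 10 (send(from=B, to=A, msg='tick')): A:[tick] B:[ping,data,start,err,ack]
After 11 (send(from=B, to=A, msg='bye')): A:[tick,bye] B:[ping,data,start,err,ack]
After 12 (process(B)): A:[tick,bye] B:[data,start,err,ack]
After 13 (process(A)): A:[bye] B:[data,start,err,ack]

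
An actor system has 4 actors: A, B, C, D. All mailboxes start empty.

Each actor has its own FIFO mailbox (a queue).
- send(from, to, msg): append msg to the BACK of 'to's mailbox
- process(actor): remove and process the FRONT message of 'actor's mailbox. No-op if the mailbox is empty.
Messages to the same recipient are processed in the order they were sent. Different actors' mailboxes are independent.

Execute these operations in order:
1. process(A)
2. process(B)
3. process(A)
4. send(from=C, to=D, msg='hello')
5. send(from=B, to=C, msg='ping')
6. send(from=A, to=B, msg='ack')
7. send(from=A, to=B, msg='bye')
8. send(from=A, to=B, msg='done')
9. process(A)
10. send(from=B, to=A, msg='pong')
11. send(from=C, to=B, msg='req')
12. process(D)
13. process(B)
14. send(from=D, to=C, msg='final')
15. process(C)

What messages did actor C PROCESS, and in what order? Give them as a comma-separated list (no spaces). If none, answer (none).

Answer: ping

Derivation:
After 1 (process(A)): A:[] B:[] C:[] D:[]
After 2 (process(B)): A:[] B:[] C:[] D:[]
After 3 (process(A)): A:[] B:[] C:[] D:[]
After 4 (send(from=C, to=D, msg='hello')): A:[] B:[] C:[] D:[hello]
After 5 (send(from=B, to=C, msg='ping')): A:[] B:[] C:[ping] D:[hello]
After 6 (send(from=A, to=B, msg='ack')): A:[] B:[ack] C:[ping] D:[hello]
After 7 (send(from=A, to=B, msg='bye')): A:[] B:[ack,bye] C:[ping] D:[hello]
After 8 (send(from=A, to=B, msg='done')): A:[] B:[ack,bye,done] C:[ping] D:[hello]
After 9 (process(A)): A:[] B:[ack,bye,done] C:[ping] D:[hello]
After 10 (send(from=B, to=A, msg='pong')): A:[pong] B:[ack,bye,done] C:[ping] D:[hello]
After 11 (send(from=C, to=B, msg='req')): A:[pong] B:[ack,bye,done,req] C:[ping] D:[hello]
After 12 (process(D)): A:[pong] B:[ack,bye,done,req] C:[ping] D:[]
After 13 (process(B)): A:[pong] B:[bye,done,req] C:[ping] D:[]
After 14 (send(from=D, to=C, msg='final')): A:[pong] B:[bye,done,req] C:[ping,final] D:[]
After 15 (process(C)): A:[pong] B:[bye,done,req] C:[final] D:[]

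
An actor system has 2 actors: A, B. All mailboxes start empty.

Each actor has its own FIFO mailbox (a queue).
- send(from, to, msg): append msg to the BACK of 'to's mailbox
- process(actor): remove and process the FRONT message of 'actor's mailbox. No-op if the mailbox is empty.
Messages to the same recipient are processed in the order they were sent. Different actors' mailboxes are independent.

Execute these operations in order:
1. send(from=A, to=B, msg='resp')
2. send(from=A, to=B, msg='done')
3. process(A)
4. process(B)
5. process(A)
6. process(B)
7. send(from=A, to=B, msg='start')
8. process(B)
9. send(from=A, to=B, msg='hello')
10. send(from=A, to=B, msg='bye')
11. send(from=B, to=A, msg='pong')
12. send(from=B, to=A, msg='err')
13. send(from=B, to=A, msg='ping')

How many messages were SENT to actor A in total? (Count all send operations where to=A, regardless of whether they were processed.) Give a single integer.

After 1 (send(from=A, to=B, msg='resp')): A:[] B:[resp]
After 2 (send(from=A, to=B, msg='done')): A:[] B:[resp,done]
After 3 (process(A)): A:[] B:[resp,done]
After 4 (process(B)): A:[] B:[done]
After 5 (process(A)): A:[] B:[done]
After 6 (process(B)): A:[] B:[]
After 7 (send(from=A, to=B, msg='start')): A:[] B:[start]
After 8 (process(B)): A:[] B:[]
After 9 (send(from=A, to=B, msg='hello')): A:[] B:[hello]
After 10 (send(from=A, to=B, msg='bye')): A:[] B:[hello,bye]
After 11 (send(from=B, to=A, msg='pong')): A:[pong] B:[hello,bye]
After 12 (send(from=B, to=A, msg='err')): A:[pong,err] B:[hello,bye]
After 13 (send(from=B, to=A, msg='ping')): A:[pong,err,ping] B:[hello,bye]

Answer: 3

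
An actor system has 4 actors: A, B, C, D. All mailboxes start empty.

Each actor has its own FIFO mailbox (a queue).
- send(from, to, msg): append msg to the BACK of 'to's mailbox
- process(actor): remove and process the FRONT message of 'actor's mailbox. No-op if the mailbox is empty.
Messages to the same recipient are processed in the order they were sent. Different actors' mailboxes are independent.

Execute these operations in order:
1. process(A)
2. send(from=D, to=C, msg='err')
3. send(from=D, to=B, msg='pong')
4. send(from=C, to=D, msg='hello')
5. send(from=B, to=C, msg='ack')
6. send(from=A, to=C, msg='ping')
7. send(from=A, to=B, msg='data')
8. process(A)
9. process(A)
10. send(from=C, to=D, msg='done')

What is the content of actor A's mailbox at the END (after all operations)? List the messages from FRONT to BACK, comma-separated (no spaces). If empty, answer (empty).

Answer: (empty)

Derivation:
After 1 (process(A)): A:[] B:[] C:[] D:[]
After 2 (send(from=D, to=C, msg='err')): A:[] B:[] C:[err] D:[]
After 3 (send(from=D, to=B, msg='pong')): A:[] B:[pong] C:[err] D:[]
After 4 (send(from=C, to=D, msg='hello')): A:[] B:[pong] C:[err] D:[hello]
After 5 (send(from=B, to=C, msg='ack')): A:[] B:[pong] C:[err,ack] D:[hello]
After 6 (send(from=A, to=C, msg='ping')): A:[] B:[pong] C:[err,ack,ping] D:[hello]
After 7 (send(from=A, to=B, msg='data')): A:[] B:[pong,data] C:[err,ack,ping] D:[hello]
After 8 (process(A)): A:[] B:[pong,data] C:[err,ack,ping] D:[hello]
After 9 (process(A)): A:[] B:[pong,data] C:[err,ack,ping] D:[hello]
After 10 (send(from=C, to=D, msg='done')): A:[] B:[pong,data] C:[err,ack,ping] D:[hello,done]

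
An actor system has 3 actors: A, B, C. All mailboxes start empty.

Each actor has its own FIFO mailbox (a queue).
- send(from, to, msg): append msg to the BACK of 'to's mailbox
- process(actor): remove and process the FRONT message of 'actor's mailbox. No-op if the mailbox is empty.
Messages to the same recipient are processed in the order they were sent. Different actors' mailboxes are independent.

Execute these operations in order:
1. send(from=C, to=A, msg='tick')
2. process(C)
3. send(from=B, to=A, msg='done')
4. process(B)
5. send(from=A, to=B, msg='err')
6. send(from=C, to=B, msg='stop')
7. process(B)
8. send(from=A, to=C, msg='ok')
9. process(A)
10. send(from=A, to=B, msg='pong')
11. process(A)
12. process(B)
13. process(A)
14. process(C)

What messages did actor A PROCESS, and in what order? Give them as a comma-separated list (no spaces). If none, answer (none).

Answer: tick,done

Derivation:
After 1 (send(from=C, to=A, msg='tick')): A:[tick] B:[] C:[]
After 2 (process(C)): A:[tick] B:[] C:[]
After 3 (send(from=B, to=A, msg='done')): A:[tick,done] B:[] C:[]
After 4 (process(B)): A:[tick,done] B:[] C:[]
After 5 (send(from=A, to=B, msg='err')): A:[tick,done] B:[err] C:[]
After 6 (send(from=C, to=B, msg='stop')): A:[tick,done] B:[err,stop] C:[]
After 7 (process(B)): A:[tick,done] B:[stop] C:[]
After 8 (send(from=A, to=C, msg='ok')): A:[tick,done] B:[stop] C:[ok]
After 9 (process(A)): A:[done] B:[stop] C:[ok]
After 10 (send(from=A, to=B, msg='pong')): A:[done] B:[stop,pong] C:[ok]
After 11 (process(A)): A:[] B:[stop,pong] C:[ok]
After 12 (process(B)): A:[] B:[pong] C:[ok]
After 13 (process(A)): A:[] B:[pong] C:[ok]
After 14 (process(C)): A:[] B:[pong] C:[]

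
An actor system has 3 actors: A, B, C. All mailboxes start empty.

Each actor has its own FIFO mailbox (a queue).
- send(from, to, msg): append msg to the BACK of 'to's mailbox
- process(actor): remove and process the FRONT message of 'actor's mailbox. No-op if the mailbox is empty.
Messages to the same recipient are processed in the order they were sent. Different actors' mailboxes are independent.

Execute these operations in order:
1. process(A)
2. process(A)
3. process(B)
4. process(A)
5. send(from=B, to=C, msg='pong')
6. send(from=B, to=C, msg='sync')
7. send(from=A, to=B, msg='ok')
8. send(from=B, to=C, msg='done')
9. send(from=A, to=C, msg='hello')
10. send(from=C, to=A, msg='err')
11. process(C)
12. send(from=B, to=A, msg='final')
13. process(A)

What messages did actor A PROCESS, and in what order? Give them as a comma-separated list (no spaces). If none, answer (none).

Answer: err

Derivation:
After 1 (process(A)): A:[] B:[] C:[]
After 2 (process(A)): A:[] B:[] C:[]
After 3 (process(B)): A:[] B:[] C:[]
After 4 (process(A)): A:[] B:[] C:[]
After 5 (send(from=B, to=C, msg='pong')): A:[] B:[] C:[pong]
After 6 (send(from=B, to=C, msg='sync')): A:[] B:[] C:[pong,sync]
After 7 (send(from=A, to=B, msg='ok')): A:[] B:[ok] C:[pong,sync]
After 8 (send(from=B, to=C, msg='done')): A:[] B:[ok] C:[pong,sync,done]
After 9 (send(from=A, to=C, msg='hello')): A:[] B:[ok] C:[pong,sync,done,hello]
After 10 (send(from=C, to=A, msg='err')): A:[err] B:[ok] C:[pong,sync,done,hello]
After 11 (process(C)): A:[err] B:[ok] C:[sync,done,hello]
After 12 (send(from=B, to=A, msg='final')): A:[err,final] B:[ok] C:[sync,done,hello]
After 13 (process(A)): A:[final] B:[ok] C:[sync,done,hello]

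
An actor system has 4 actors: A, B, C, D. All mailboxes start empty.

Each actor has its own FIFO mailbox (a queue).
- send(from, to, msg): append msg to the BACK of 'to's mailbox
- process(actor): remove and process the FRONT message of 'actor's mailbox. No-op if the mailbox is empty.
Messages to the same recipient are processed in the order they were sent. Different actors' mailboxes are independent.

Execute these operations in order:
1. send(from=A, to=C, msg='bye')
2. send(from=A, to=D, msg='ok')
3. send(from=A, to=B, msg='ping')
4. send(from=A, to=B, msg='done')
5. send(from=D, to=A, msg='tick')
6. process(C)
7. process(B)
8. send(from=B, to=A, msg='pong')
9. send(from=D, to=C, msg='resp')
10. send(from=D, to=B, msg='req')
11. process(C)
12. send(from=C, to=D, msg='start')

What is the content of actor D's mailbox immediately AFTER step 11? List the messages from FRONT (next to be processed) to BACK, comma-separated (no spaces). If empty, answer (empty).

After 1 (send(from=A, to=C, msg='bye')): A:[] B:[] C:[bye] D:[]
After 2 (send(from=A, to=D, msg='ok')): A:[] B:[] C:[bye] D:[ok]
After 3 (send(from=A, to=B, msg='ping')): A:[] B:[ping] C:[bye] D:[ok]
After 4 (send(from=A, to=B, msg='done')): A:[] B:[ping,done] C:[bye] D:[ok]
After 5 (send(from=D, to=A, msg='tick')): A:[tick] B:[ping,done] C:[bye] D:[ok]
After 6 (process(C)): A:[tick] B:[ping,done] C:[] D:[ok]
After 7 (process(B)): A:[tick] B:[done] C:[] D:[ok]
After 8 (send(from=B, to=A, msg='pong')): A:[tick,pong] B:[done] C:[] D:[ok]
After 9 (send(from=D, to=C, msg='resp')): A:[tick,pong] B:[done] C:[resp] D:[ok]
After 10 (send(from=D, to=B, msg='req')): A:[tick,pong] B:[done,req] C:[resp] D:[ok]
After 11 (process(C)): A:[tick,pong] B:[done,req] C:[] D:[ok]

ok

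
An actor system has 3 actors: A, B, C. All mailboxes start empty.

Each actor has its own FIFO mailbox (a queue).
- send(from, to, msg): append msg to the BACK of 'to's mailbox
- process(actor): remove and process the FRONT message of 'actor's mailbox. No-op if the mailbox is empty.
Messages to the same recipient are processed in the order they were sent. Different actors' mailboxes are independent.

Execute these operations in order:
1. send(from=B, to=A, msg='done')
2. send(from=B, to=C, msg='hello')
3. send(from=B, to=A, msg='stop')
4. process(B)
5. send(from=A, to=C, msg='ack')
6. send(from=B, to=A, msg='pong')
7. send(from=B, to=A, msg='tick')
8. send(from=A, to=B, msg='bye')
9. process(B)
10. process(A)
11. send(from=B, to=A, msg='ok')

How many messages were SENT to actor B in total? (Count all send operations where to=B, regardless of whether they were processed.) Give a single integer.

Answer: 1

Derivation:
After 1 (send(from=B, to=A, msg='done')): A:[done] B:[] C:[]
After 2 (send(from=B, to=C, msg='hello')): A:[done] B:[] C:[hello]
After 3 (send(from=B, to=A, msg='stop')): A:[done,stop] B:[] C:[hello]
After 4 (process(B)): A:[done,stop] B:[] C:[hello]
After 5 (send(from=A, to=C, msg='ack')): A:[done,stop] B:[] C:[hello,ack]
After 6 (send(from=B, to=A, msg='pong')): A:[done,stop,pong] B:[] C:[hello,ack]
After 7 (send(from=B, to=A, msg='tick')): A:[done,stop,pong,tick] B:[] C:[hello,ack]
After 8 (send(from=A, to=B, msg='bye')): A:[done,stop,pong,tick] B:[bye] C:[hello,ack]
After 9 (process(B)): A:[done,stop,pong,tick] B:[] C:[hello,ack]
After 10 (process(A)): A:[stop,pong,tick] B:[] C:[hello,ack]
After 11 (send(from=B, to=A, msg='ok')): A:[stop,pong,tick,ok] B:[] C:[hello,ack]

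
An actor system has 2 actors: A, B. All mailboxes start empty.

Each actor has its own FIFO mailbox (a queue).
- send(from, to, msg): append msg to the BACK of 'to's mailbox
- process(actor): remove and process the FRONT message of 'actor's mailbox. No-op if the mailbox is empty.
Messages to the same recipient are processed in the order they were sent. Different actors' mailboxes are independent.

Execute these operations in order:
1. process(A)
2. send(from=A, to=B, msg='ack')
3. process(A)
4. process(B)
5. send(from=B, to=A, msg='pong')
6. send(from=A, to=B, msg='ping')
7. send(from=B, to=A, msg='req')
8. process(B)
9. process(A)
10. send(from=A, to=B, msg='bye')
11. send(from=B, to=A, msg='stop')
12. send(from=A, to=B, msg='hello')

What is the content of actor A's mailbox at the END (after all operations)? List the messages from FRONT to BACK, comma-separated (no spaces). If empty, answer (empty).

After 1 (process(A)): A:[] B:[]
After 2 (send(from=A, to=B, msg='ack')): A:[] B:[ack]
After 3 (process(A)): A:[] B:[ack]
After 4 (process(B)): A:[] B:[]
After 5 (send(from=B, to=A, msg='pong')): A:[pong] B:[]
After 6 (send(from=A, to=B, msg='ping')): A:[pong] B:[ping]
After 7 (send(from=B, to=A, msg='req')): A:[pong,req] B:[ping]
After 8 (process(B)): A:[pong,req] B:[]
After 9 (process(A)): A:[req] B:[]
After 10 (send(from=A, to=B, msg='bye')): A:[req] B:[bye]
After 11 (send(from=B, to=A, msg='stop')): A:[req,stop] B:[bye]
After 12 (send(from=A, to=B, msg='hello')): A:[req,stop] B:[bye,hello]

Answer: req,stop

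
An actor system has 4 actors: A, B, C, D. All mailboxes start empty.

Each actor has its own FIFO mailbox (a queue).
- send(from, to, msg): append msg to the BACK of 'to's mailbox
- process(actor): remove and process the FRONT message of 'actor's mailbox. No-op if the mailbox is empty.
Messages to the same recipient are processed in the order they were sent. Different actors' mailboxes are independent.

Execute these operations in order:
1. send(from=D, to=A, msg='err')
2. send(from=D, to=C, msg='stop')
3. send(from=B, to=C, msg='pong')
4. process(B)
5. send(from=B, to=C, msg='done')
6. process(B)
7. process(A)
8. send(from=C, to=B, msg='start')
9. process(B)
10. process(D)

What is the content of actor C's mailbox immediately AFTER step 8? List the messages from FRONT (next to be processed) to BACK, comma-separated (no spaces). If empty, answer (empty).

After 1 (send(from=D, to=A, msg='err')): A:[err] B:[] C:[] D:[]
After 2 (send(from=D, to=C, msg='stop')): A:[err] B:[] C:[stop] D:[]
After 3 (send(from=B, to=C, msg='pong')): A:[err] B:[] C:[stop,pong] D:[]
After 4 (process(B)): A:[err] B:[] C:[stop,pong] D:[]
After 5 (send(from=B, to=C, msg='done')): A:[err] B:[] C:[stop,pong,done] D:[]
After 6 (process(B)): A:[err] B:[] C:[stop,pong,done] D:[]
After 7 (process(A)): A:[] B:[] C:[stop,pong,done] D:[]
After 8 (send(from=C, to=B, msg='start')): A:[] B:[start] C:[stop,pong,done] D:[]

stop,pong,done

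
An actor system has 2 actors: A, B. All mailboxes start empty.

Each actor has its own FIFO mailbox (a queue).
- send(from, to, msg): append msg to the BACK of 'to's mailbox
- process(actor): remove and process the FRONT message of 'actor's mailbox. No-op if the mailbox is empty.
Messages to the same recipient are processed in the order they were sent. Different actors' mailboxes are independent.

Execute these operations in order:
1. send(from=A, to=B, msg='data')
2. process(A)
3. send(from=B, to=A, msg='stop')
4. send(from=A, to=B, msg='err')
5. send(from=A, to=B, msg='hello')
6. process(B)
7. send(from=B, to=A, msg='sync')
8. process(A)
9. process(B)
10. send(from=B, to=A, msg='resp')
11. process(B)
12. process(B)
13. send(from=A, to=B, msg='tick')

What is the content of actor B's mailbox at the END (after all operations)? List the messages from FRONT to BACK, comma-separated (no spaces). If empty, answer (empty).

After 1 (send(from=A, to=B, msg='data')): A:[] B:[data]
After 2 (process(A)): A:[] B:[data]
After 3 (send(from=B, to=A, msg='stop')): A:[stop] B:[data]
After 4 (send(from=A, to=B, msg='err')): A:[stop] B:[data,err]
After 5 (send(from=A, to=B, msg='hello')): A:[stop] B:[data,err,hello]
After 6 (process(B)): A:[stop] B:[err,hello]
After 7 (send(from=B, to=A, msg='sync')): A:[stop,sync] B:[err,hello]
After 8 (process(A)): A:[sync] B:[err,hello]
After 9 (process(B)): A:[sync] B:[hello]
After 10 (send(from=B, to=A, msg='resp')): A:[sync,resp] B:[hello]
After 11 (process(B)): A:[sync,resp] B:[]
After 12 (process(B)): A:[sync,resp] B:[]
After 13 (send(from=A, to=B, msg='tick')): A:[sync,resp] B:[tick]

Answer: tick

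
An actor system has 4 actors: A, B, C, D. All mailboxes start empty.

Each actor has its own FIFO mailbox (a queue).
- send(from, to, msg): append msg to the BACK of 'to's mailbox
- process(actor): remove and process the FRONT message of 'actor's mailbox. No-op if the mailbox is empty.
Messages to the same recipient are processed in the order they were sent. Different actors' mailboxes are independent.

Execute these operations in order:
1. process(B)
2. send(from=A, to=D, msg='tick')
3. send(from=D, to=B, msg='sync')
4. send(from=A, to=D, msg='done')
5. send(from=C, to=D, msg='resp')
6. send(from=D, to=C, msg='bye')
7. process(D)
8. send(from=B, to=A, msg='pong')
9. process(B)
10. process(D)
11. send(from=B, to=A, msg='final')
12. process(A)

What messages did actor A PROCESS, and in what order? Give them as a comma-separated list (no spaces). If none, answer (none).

After 1 (process(B)): A:[] B:[] C:[] D:[]
After 2 (send(from=A, to=D, msg='tick')): A:[] B:[] C:[] D:[tick]
After 3 (send(from=D, to=B, msg='sync')): A:[] B:[sync] C:[] D:[tick]
After 4 (send(from=A, to=D, msg='done')): A:[] B:[sync] C:[] D:[tick,done]
After 5 (send(from=C, to=D, msg='resp')): A:[] B:[sync] C:[] D:[tick,done,resp]
After 6 (send(from=D, to=C, msg='bye')): A:[] B:[sync] C:[bye] D:[tick,done,resp]
After 7 (process(D)): A:[] B:[sync] C:[bye] D:[done,resp]
After 8 (send(from=B, to=A, msg='pong')): A:[pong] B:[sync] C:[bye] D:[done,resp]
After 9 (process(B)): A:[pong] B:[] C:[bye] D:[done,resp]
After 10 (process(D)): A:[pong] B:[] C:[bye] D:[resp]
After 11 (send(from=B, to=A, msg='final')): A:[pong,final] B:[] C:[bye] D:[resp]
After 12 (process(A)): A:[final] B:[] C:[bye] D:[resp]

Answer: pong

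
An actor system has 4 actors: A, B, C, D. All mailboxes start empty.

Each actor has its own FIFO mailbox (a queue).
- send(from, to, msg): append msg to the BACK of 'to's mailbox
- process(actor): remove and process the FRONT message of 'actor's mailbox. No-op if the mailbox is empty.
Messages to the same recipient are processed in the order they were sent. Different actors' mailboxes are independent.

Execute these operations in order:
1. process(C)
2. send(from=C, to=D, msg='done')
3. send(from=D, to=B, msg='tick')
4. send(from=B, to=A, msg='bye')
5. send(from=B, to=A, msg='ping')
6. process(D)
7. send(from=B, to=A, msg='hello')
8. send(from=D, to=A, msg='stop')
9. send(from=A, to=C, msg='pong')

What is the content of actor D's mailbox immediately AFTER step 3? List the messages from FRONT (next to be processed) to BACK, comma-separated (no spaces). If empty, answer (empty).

After 1 (process(C)): A:[] B:[] C:[] D:[]
After 2 (send(from=C, to=D, msg='done')): A:[] B:[] C:[] D:[done]
After 3 (send(from=D, to=B, msg='tick')): A:[] B:[tick] C:[] D:[done]

done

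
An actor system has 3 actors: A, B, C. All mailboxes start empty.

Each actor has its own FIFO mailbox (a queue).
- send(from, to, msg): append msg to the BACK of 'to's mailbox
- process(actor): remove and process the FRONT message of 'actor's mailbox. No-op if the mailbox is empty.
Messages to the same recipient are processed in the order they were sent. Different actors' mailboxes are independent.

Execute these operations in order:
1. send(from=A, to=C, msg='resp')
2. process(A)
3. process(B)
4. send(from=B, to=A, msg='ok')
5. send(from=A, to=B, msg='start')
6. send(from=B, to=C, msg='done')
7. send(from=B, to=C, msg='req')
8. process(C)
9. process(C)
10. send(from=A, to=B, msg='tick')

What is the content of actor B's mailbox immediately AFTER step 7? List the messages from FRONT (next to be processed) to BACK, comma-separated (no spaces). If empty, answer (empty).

After 1 (send(from=A, to=C, msg='resp')): A:[] B:[] C:[resp]
After 2 (process(A)): A:[] B:[] C:[resp]
After 3 (process(B)): A:[] B:[] C:[resp]
After 4 (send(from=B, to=A, msg='ok')): A:[ok] B:[] C:[resp]
After 5 (send(from=A, to=B, msg='start')): A:[ok] B:[start] C:[resp]
After 6 (send(from=B, to=C, msg='done')): A:[ok] B:[start] C:[resp,done]
After 7 (send(from=B, to=C, msg='req')): A:[ok] B:[start] C:[resp,done,req]

start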